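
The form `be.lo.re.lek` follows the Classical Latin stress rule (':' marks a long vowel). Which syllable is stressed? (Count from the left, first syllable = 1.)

2

Classical Latin: stress the penult if heavy (long vowel or closed), else the antepenult.
Weights: 2 lo L, 3 re L, 4 lek H.
The penult (syllable 3, re) is light, so stress falls on the antepenult (syllable 2, lo).
Stress on syllable 2: be.ˈlo.re.lek.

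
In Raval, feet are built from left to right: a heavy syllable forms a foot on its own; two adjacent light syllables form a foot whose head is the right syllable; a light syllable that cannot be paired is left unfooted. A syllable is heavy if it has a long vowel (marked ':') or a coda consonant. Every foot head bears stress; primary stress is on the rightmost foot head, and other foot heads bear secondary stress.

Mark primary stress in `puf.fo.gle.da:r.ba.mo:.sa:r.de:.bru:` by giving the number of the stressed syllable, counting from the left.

Weights: 1 puf H, 2 fo L, 3 gle L, 4 da:r H, 5 ba L, 6 mo: H, 7 sa:r H, 8 de: H, 9 bru: H.
Parse left to right (heavy = foot alone; LL = one foot; stranded L unfooted): (ˈpuf) (fo.ˈgle) (ˈda:r) ba (ˈmo:) (ˈsa:r) (ˈde:) (ˈbru:).
Foot heads: 1, 3, 4, 6, 7, 8, 9.
Primary stress on the rightmost head = syllable 9.
Primary stress: syllable 9 → puf.fo.gle.da:r.ba.mo:.sa:r.de:.ˈbru:.

9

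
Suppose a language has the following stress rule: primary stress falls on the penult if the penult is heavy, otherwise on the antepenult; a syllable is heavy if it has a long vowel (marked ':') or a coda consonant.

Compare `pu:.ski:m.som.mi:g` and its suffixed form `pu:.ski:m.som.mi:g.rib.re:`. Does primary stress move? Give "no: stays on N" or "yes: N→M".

Base `pu:.ski:m.som.mi:g` (4 syllables):
  Weights: 2 ski:m H, 3 som H, 4 mi:g H.
  The penult (syllable 3, som) is heavy, so it takes stress.
  → primary stress on syllable 3.
Suffixed `pu:.ski:m.som.mi:g.rib.re:` (6 syllables):
  Weights: 4 mi:g H, 5 rib H, 6 re: H.
  The penult (syllable 5, rib) is heavy, so it takes stress.
  → primary stress on syllable 5.

yes: 3→5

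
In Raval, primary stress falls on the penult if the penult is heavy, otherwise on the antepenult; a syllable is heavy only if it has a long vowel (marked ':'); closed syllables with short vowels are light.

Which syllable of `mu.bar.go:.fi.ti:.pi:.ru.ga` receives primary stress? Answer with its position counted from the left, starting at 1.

6

Weights: 6 pi: H, 7 ru L, 8 ga L.
The penult (syllable 7, ru) is light, so stress falls on the antepenult (syllable 6, pi:).
Primary stress: syllable 6 → mu.bar.go:.fi.ti:.ˈpi:.ru.ga.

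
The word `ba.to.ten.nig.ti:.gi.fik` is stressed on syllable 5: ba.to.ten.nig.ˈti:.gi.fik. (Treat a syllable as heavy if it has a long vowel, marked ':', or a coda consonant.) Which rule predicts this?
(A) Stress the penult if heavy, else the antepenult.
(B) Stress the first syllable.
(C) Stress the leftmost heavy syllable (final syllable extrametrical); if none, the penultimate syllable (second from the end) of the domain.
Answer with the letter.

Rule A → syllable 5 ✓.
Rule B → syllable 1 (observed: 5).
Rule C → syllable 3 (observed: 5).

A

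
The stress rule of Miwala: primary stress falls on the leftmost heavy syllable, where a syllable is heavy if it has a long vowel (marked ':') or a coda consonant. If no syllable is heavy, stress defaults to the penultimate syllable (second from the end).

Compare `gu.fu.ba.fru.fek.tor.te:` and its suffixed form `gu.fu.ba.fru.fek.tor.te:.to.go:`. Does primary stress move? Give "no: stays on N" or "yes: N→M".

no: stays on 5

Base `gu.fu.ba.fru.fek.tor.te:` (7 syllables):
  Weights: 1 gu L, 2 fu L, 3 ba L, 4 fru L, 5 fek H, 6 tor H, 7 te: H.
  Heavy syllables in the domain: 5, 6, 7. The leftmost is syllable 5 (fek).
  → primary stress on syllable 5.
Suffixed `gu.fu.ba.fru.fek.tor.te:.to.go:` (9 syllables):
  Weights: 1 gu L, 2 fu L, 3 ba L, 4 fru L, 5 fek H, 6 tor H, 7 te: H, 8 to L, 9 go: H.
  Heavy syllables in the domain: 5, 6, 7, 9. The leftmost is syllable 5 (fek).
  → primary stress on syllable 5.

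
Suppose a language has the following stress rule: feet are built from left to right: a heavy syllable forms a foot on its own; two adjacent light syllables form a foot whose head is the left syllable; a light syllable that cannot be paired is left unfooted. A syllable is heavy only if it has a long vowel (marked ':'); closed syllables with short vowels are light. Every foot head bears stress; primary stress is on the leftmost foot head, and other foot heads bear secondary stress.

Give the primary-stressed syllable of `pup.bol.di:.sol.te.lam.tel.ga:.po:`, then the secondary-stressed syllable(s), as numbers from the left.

primary 1, secondary 3, 4, 6, 8, 9

Weights: 1 pup L, 2 bol L, 3 di: H, 4 sol L, 5 te L, 6 lam L, 7 tel L, 8 ga: H, 9 po: H.
Parse left to right (heavy = foot alone; LL = one foot; stranded L unfooted): (ˈpup.bol) (ˈdi:) (ˈsol.te) (ˈlam.tel) (ˈga:) (ˈpo:).
Foot heads: 1, 3, 4, 6, 8, 9.
Primary stress on the leftmost head = syllable 1.
Secondary stress on 3, 4, 6, 8, 9: ˈpup.bol.ˌdi:.ˌsol.te.ˌlam.tel.ˌga:.ˌpo:.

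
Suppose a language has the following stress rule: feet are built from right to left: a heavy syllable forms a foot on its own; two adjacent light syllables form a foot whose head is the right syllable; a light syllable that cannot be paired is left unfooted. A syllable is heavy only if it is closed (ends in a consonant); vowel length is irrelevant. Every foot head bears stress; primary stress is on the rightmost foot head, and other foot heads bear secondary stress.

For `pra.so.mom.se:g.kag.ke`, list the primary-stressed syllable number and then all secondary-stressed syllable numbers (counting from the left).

Weights: 1 pra L, 2 so L, 3 mom H, 4 se:g H, 5 kag H, 6 ke L.
Parse right to left (heavy = foot alone; LL = one foot; stranded L unfooted): (pra.ˈso) (ˈmom) (ˈse:g) (ˈkag) ke.
Foot heads: 2, 3, 4, 5.
Primary stress on the rightmost head = syllable 5.
Secondary stress on 2, 3, 4: pra.ˌso.ˌmom.ˌse:g.ˈkag.ke.

primary 5, secondary 2, 3, 4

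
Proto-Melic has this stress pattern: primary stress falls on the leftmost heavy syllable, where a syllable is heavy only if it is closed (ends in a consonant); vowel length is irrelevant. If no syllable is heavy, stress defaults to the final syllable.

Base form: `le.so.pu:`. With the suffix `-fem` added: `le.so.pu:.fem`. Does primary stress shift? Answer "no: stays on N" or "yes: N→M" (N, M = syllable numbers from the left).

yes: 3→4

Base `le.so.pu:` (3 syllables):
  Weights: 1 le L, 2 so L, 3 pu: L.
  No heavy syllable in the domain; default to the final syllable = syllable 3.
  → primary stress on syllable 3.
Suffixed `le.so.pu:.fem` (4 syllables):
  Weights: 1 le L, 2 so L, 3 pu: L, 4 fem H.
  Heavy syllables in the domain: 4. The leftmost is syllable 4 (fem).
  → primary stress on syllable 4.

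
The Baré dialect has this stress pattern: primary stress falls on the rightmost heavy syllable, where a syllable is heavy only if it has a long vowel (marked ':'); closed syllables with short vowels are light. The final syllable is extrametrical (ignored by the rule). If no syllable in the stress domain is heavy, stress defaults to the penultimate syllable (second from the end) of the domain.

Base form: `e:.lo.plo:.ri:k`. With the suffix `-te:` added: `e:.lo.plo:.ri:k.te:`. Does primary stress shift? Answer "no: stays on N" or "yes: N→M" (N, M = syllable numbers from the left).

yes: 3→4

Base `e:.lo.plo:.ri:k` (4 syllables):
  The final syllable (4, ri:k) is extrametrical; the stress domain is syllables 1–3.
  Weights: 1 e: H, 2 lo L, 3 plo: H.
  Heavy syllables in the domain: 1, 3. The rightmost is syllable 3 (plo:).
  → primary stress on syllable 3.
Suffixed `e:.lo.plo:.ri:k.te:` (5 syllables):
  The final syllable (5, te:) is extrametrical; the stress domain is syllables 1–4.
  Weights: 1 e: H, 2 lo L, 3 plo: H, 4 ri:k H.
  Heavy syllables in the domain: 1, 3, 4. The rightmost is syllable 4 (ri:k).
  → primary stress on syllable 4.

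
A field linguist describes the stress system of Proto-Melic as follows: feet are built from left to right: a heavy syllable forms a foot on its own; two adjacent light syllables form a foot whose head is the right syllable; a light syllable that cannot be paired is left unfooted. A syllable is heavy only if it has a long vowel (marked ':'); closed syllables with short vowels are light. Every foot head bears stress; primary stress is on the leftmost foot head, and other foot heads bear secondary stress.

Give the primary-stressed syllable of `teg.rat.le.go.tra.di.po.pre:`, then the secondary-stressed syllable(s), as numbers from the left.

Weights: 1 teg L, 2 rat L, 3 le L, 4 go L, 5 tra L, 6 di L, 7 po L, 8 pre: H.
Parse left to right (heavy = foot alone; LL = one foot; stranded L unfooted): (teg.ˈrat) (le.ˈgo) (tra.ˈdi) po (ˈpre:).
Foot heads: 2, 4, 6, 8.
Primary stress on the leftmost head = syllable 2.
Secondary stress on 4, 6, 8: teg.ˈrat.le.ˌgo.tra.ˌdi.po.ˌpre:.

primary 2, secondary 4, 6, 8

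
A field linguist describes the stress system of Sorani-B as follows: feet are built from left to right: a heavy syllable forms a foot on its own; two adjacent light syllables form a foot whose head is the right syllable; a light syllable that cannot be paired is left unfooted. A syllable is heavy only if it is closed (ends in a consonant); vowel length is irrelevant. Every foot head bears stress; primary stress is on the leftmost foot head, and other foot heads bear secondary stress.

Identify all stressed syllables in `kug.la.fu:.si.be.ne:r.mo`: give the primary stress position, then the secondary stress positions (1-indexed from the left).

Weights: 1 kug H, 2 la L, 3 fu: L, 4 si L, 5 be L, 6 ne:r H, 7 mo L.
Parse left to right (heavy = foot alone; LL = one foot; stranded L unfooted): (ˈkug) (la.ˈfu:) (si.ˈbe) (ˈne:r) mo.
Foot heads: 1, 3, 5, 6.
Primary stress on the leftmost head = syllable 1.
Secondary stress on 3, 5, 6: ˈkug.la.ˌfu:.si.ˌbe.ˌne:r.mo.

primary 1, secondary 3, 5, 6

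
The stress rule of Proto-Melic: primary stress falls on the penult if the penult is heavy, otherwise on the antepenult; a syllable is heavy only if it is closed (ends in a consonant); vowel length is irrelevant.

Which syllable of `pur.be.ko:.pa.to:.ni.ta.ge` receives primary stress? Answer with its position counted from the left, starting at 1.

6

Weights: 6 ni L, 7 ta L, 8 ge L.
The penult (syllable 7, ta) is light, so stress falls on the antepenult (syllable 6, ni).
Primary stress: syllable 6 → pur.be.ko:.pa.to:.ˈni.ta.ge.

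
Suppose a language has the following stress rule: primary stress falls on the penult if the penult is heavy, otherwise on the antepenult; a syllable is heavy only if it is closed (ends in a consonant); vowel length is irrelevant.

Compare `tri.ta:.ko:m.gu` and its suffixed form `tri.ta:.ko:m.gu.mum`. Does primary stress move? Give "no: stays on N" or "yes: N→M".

Base `tri.ta:.ko:m.gu` (4 syllables):
  Weights: 2 ta: L, 3 ko:m H, 4 gu L.
  The penult (syllable 3, ko:m) is heavy, so it takes stress.
  → primary stress on syllable 3.
Suffixed `tri.ta:.ko:m.gu.mum` (5 syllables):
  Weights: 3 ko:m H, 4 gu L, 5 mum H.
  The penult (syllable 4, gu) is light, so stress falls on the antepenult (syllable 3, ko:m).
  → primary stress on syllable 3.

no: stays on 3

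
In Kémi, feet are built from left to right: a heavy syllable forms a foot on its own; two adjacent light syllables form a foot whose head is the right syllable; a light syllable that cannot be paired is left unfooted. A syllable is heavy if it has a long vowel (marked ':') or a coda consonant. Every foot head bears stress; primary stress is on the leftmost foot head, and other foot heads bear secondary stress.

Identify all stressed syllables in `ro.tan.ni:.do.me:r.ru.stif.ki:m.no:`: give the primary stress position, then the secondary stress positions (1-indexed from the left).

Weights: 1 ro L, 2 tan H, 3 ni: H, 4 do L, 5 me:r H, 6 ru L, 7 stif H, 8 ki:m H, 9 no: H.
Parse left to right (heavy = foot alone; LL = one foot; stranded L unfooted): ro (ˈtan) (ˈni:) do (ˈme:r) ru (ˈstif) (ˈki:m) (ˈno:).
Foot heads: 2, 3, 5, 7, 8, 9.
Primary stress on the leftmost head = syllable 2.
Secondary stress on 3, 5, 7, 8, 9: ro.ˈtan.ˌni:.do.ˌme:r.ru.ˌstif.ˌki:m.ˌno:.

primary 2, secondary 3, 5, 7, 8, 9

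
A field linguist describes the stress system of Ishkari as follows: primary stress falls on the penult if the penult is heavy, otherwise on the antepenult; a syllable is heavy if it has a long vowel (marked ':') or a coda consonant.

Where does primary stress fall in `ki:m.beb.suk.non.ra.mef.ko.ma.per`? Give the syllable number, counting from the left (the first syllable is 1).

Weights: 7 ko L, 8 ma L, 9 per H.
The penult (syllable 8, ma) is light, so stress falls on the antepenult (syllable 7, ko).
Primary stress: syllable 7 → ki:m.beb.suk.non.ra.mef.ˈko.ma.per.

7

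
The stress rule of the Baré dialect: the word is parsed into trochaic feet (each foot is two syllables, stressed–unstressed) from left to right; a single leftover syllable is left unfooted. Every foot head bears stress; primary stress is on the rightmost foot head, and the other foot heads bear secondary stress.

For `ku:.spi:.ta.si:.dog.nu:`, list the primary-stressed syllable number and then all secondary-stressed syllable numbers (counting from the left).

Parse left to right into trochaic (ˈσσ) feet: (ˈku:.spi:) (ˈta.si:) (ˈdog.nu:).
Foot heads (stressed positions): 1, 3, 5.
End Rule Rightmost: primary stress on the rightmost head = syllable 5.
Secondary stress on 1, 3: ˌku:.spi:.ˌta.si:.ˈdog.nu:.

primary 5, secondary 1, 3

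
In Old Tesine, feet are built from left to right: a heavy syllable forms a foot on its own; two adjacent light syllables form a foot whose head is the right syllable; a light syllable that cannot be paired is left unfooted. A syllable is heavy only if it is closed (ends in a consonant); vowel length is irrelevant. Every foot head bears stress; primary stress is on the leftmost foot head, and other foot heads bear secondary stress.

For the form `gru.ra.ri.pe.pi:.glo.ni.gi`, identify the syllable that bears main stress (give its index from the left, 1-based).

2

Weights: 1 gru L, 2 ra L, 3 ri L, 4 pe L, 5 pi: L, 6 glo L, 7 ni L, 8 gi L.
Parse left to right (heavy = foot alone; LL = one foot; stranded L unfooted): (gru.ˈra) (ri.ˈpe) (pi:.ˈglo) (ni.ˈgi).
Foot heads: 2, 4, 6, 8.
Primary stress on the leftmost head = syllable 2.
Primary stress: syllable 2 → gru.ˈra.ri.pe.pi:.glo.ni.gi.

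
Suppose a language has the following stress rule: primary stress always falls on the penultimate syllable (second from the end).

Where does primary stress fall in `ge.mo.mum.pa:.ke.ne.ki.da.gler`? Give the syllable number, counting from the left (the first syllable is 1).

The word has 9 syllables; the penultimate syllable (second from the end) is syllable 8 (da).
Primary stress: syllable 8 → ge.mo.mum.pa:.ke.ne.ki.ˈda.gler.

8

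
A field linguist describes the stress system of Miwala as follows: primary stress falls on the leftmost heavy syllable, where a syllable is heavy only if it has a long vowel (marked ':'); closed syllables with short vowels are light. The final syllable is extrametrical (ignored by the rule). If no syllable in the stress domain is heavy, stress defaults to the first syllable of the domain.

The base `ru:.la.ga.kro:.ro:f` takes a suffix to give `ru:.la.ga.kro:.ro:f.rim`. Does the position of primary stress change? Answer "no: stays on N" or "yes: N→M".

Base `ru:.la.ga.kro:.ro:f` (5 syllables):
  The final syllable (5, ro:f) is extrametrical; the stress domain is syllables 1–4.
  Weights: 1 ru: H, 2 la L, 3 ga L, 4 kro: H.
  Heavy syllables in the domain: 1, 4. The leftmost is syllable 1 (ru:).
  → primary stress on syllable 1.
Suffixed `ru:.la.ga.kro:.ro:f.rim` (6 syllables):
  The final syllable (6, rim) is extrametrical; the stress domain is syllables 1–5.
  Weights: 1 ru: H, 2 la L, 3 ga L, 4 kro: H, 5 ro:f H.
  Heavy syllables in the domain: 1, 4, 5. The leftmost is syllable 1 (ru:).
  → primary stress on syllable 1.

no: stays on 1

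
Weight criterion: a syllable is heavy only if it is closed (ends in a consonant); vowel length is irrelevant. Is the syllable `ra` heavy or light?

`ra`: short vowel, open (no coda). Open (no coda) → light.

light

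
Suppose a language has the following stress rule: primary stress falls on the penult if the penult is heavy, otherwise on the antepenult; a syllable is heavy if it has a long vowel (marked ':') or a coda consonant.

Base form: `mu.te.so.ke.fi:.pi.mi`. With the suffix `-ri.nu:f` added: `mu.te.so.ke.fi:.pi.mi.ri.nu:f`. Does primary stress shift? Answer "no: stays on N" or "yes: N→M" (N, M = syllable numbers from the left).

Base `mu.te.so.ke.fi:.pi.mi` (7 syllables):
  Weights: 5 fi: H, 6 pi L, 7 mi L.
  The penult (syllable 6, pi) is light, so stress falls on the antepenult (syllable 5, fi:).
  → primary stress on syllable 5.
Suffixed `mu.te.so.ke.fi:.pi.mi.ri.nu:f` (9 syllables):
  Weights: 7 mi L, 8 ri L, 9 nu:f H.
  The penult (syllable 8, ri) is light, so stress falls on the antepenult (syllable 7, mi).
  → primary stress on syllable 7.

yes: 5→7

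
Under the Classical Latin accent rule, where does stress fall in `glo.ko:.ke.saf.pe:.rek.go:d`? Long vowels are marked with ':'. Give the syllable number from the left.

Classical Latin: stress the penult if heavy (long vowel or closed), else the antepenult.
Weights: 5 pe: H, 6 rek H, 7 go:d H.
The penult (syllable 6, rek) is heavy, so it takes stress.
Stress on syllable 6: glo.ko:.ke.saf.pe:.ˈrek.go:d.

6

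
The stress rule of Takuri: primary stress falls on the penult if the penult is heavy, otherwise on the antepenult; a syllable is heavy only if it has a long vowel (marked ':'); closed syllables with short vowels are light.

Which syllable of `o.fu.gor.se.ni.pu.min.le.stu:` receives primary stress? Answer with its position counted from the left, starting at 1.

7

Weights: 7 min L, 8 le L, 9 stu: H.
The penult (syllable 8, le) is light, so stress falls on the antepenult (syllable 7, min).
Primary stress: syllable 7 → o.fu.gor.se.ni.pu.ˈmin.le.stu:.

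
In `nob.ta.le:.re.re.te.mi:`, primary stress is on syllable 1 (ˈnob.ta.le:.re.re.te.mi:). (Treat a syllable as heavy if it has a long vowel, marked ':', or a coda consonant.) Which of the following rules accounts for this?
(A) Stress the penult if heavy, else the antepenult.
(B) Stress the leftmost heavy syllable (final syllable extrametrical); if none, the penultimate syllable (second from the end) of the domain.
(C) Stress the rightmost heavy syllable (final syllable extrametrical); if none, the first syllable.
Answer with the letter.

B

Rule A → syllable 5 (observed: 1).
Rule B → syllable 1 ✓.
Rule C → syllable 3 (observed: 1).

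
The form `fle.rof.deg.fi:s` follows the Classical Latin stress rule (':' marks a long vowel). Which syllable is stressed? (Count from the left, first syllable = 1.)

3

Classical Latin: stress the penult if heavy (long vowel or closed), else the antepenult.
Weights: 2 rof H, 3 deg H, 4 fi:s H.
The penult (syllable 3, deg) is heavy, so it takes stress.
Stress on syllable 3: fle.rof.ˈdeg.fi:s.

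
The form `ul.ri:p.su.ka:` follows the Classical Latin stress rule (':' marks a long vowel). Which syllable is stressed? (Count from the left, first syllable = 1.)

Classical Latin: stress the penult if heavy (long vowel or closed), else the antepenult.
Weights: 2 ri:p H, 3 su L, 4 ka: H.
The penult (syllable 3, su) is light, so stress falls on the antepenult (syllable 2, ri:p).
Stress on syllable 2: ul.ˈri:p.su.ka:.

2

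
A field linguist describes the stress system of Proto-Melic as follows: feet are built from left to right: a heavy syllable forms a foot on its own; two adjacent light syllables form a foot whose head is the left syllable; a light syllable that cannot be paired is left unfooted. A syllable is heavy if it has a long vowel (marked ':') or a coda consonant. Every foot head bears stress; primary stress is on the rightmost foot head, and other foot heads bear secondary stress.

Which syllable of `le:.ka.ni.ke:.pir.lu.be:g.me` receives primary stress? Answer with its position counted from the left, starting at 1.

Weights: 1 le: H, 2 ka L, 3 ni L, 4 ke: H, 5 pir H, 6 lu L, 7 be:g H, 8 me L.
Parse left to right (heavy = foot alone; LL = one foot; stranded L unfooted): (ˈle:) (ˈka.ni) (ˈke:) (ˈpir) lu (ˈbe:g) me.
Foot heads: 1, 2, 4, 5, 7.
Primary stress on the rightmost head = syllable 7.
Primary stress: syllable 7 → le:.ka.ni.ke:.pir.lu.ˈbe:g.me.

7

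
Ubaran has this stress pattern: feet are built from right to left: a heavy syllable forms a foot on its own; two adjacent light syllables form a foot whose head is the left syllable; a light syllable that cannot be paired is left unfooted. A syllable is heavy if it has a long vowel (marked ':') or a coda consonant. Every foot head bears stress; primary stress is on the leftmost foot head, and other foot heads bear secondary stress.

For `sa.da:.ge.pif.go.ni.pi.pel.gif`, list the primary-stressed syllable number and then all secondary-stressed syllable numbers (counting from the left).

primary 2, secondary 4, 6, 8, 9

Weights: 1 sa L, 2 da: H, 3 ge L, 4 pif H, 5 go L, 6 ni L, 7 pi L, 8 pel H, 9 gif H.
Parse right to left (heavy = foot alone; LL = one foot; stranded L unfooted): sa (ˈda:) ge (ˈpif) go (ˈni.pi) (ˈpel) (ˈgif).
Foot heads: 2, 4, 6, 8, 9.
Primary stress on the leftmost head = syllable 2.
Secondary stress on 4, 6, 8, 9: sa.ˈda:.ge.ˌpif.go.ˌni.pi.ˌpel.ˌgif.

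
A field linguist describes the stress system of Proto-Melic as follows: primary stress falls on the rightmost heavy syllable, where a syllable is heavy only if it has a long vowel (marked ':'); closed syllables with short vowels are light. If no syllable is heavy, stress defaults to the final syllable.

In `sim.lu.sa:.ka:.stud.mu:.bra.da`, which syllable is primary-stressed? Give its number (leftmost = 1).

6

Weights: 1 sim L, 2 lu L, 3 sa: H, 4 ka: H, 5 stud L, 6 mu: H, 7 bra L, 8 da L.
Heavy syllables in the domain: 3, 4, 6. The rightmost is syllable 6 (mu:).
Primary stress: syllable 6 → sim.lu.sa:.ka:.stud.ˈmu:.bra.da.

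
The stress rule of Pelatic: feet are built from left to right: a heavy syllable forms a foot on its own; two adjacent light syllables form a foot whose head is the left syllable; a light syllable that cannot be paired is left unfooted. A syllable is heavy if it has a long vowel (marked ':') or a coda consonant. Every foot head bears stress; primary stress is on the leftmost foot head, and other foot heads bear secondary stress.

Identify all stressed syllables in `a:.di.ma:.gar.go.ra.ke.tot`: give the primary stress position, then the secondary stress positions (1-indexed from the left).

Weights: 1 a: H, 2 di L, 3 ma: H, 4 gar H, 5 go L, 6 ra L, 7 ke L, 8 tot H.
Parse left to right (heavy = foot alone; LL = one foot; stranded L unfooted): (ˈa:) di (ˈma:) (ˈgar) (ˈgo.ra) ke (ˈtot).
Foot heads: 1, 3, 4, 5, 8.
Primary stress on the leftmost head = syllable 1.
Secondary stress on 3, 4, 5, 8: ˈa:.di.ˌma:.ˌgar.ˌgo.ra.ke.ˌtot.

primary 1, secondary 3, 4, 5, 8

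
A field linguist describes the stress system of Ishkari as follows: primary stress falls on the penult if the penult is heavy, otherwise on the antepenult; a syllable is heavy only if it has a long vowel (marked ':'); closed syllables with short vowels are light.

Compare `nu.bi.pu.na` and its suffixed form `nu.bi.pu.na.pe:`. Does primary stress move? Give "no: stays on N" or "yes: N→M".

yes: 2→3

Base `nu.bi.pu.na` (4 syllables):
  Weights: 2 bi L, 3 pu L, 4 na L.
  The penult (syllable 3, pu) is light, so stress falls on the antepenult (syllable 2, bi).
  → primary stress on syllable 2.
Suffixed `nu.bi.pu.na.pe:` (5 syllables):
  Weights: 3 pu L, 4 na L, 5 pe: H.
  The penult (syllable 4, na) is light, so stress falls on the antepenult (syllable 3, pu).
  → primary stress on syllable 3.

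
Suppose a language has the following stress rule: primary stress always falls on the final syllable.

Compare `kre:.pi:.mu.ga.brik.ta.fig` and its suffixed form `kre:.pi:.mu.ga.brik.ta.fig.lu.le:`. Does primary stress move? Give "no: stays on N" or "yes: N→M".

yes: 7→9

Base `kre:.pi:.mu.ga.brik.ta.fig` (7 syllables):
  The word has 7 syllables; the final syllable is syllable 7 (fig).
  → primary stress on syllable 7.
Suffixed `kre:.pi:.mu.ga.brik.ta.fig.lu.le:` (9 syllables):
  The word has 9 syllables; the final syllable is syllable 9 (le:).
  → primary stress on syllable 9.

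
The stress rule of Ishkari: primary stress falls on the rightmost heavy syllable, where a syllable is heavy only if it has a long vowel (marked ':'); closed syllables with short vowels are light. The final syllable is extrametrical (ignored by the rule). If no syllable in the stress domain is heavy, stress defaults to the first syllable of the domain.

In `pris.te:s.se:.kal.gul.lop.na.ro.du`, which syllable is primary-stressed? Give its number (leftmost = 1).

3

The final syllable (9, du) is extrametrical; the stress domain is syllables 1–8.
Weights: 1 pris L, 2 te:s H, 3 se: H, 4 kal L, 5 gul L, 6 lop L, 7 na L, 8 ro L.
Heavy syllables in the domain: 2, 3. The rightmost is syllable 3 (se:).
Primary stress: syllable 3 → pris.te:s.ˈse:.kal.gul.lop.na.ro.du.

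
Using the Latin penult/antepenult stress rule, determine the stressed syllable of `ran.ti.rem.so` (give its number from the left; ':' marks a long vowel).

Classical Latin: stress the penult if heavy (long vowel or closed), else the antepenult.
Weights: 2 ti L, 3 rem H, 4 so L.
The penult (syllable 3, rem) is heavy, so it takes stress.
Stress on syllable 3: ran.ti.ˈrem.so.

3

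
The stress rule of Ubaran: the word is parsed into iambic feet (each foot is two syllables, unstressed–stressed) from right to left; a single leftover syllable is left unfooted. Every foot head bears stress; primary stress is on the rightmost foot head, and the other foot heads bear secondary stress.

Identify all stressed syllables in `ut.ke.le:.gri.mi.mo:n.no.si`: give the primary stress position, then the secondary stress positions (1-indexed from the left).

Parse right to left into iambic (σˈσ) feet: (ut.ˈke) (le:.ˈgri) (mi.ˈmo:n) (no.ˈsi).
Foot heads (stressed positions): 2, 4, 6, 8.
End Rule Rightmost: primary stress on the rightmost head = syllable 8.
Secondary stress on 2, 4, 6: ut.ˌke.le:.ˌgri.mi.ˌmo:n.no.ˈsi.

primary 8, secondary 2, 4, 6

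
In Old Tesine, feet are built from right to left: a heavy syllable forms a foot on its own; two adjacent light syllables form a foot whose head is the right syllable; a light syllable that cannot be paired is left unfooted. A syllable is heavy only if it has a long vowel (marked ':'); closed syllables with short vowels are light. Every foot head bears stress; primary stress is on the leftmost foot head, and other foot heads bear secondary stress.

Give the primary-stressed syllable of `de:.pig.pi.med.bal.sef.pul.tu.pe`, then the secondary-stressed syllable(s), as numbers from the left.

primary 1, secondary 3, 5, 7, 9

Weights: 1 de: H, 2 pig L, 3 pi L, 4 med L, 5 bal L, 6 sef L, 7 pul L, 8 tu L, 9 pe L.
Parse right to left (heavy = foot alone; LL = one foot; stranded L unfooted): (ˈde:) (pig.ˈpi) (med.ˈbal) (sef.ˈpul) (tu.ˈpe).
Foot heads: 1, 3, 5, 7, 9.
Primary stress on the leftmost head = syllable 1.
Secondary stress on 3, 5, 7, 9: ˈde:.pig.ˌpi.med.ˌbal.sef.ˌpul.tu.ˌpe.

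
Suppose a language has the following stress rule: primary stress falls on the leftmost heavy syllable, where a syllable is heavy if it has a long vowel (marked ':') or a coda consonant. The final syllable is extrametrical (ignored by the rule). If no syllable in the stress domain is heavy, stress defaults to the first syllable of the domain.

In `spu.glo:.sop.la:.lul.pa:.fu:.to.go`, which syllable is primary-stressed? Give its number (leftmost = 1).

The final syllable (9, go) is extrametrical; the stress domain is syllables 1–8.
Weights: 1 spu L, 2 glo: H, 3 sop H, 4 la: H, 5 lul H, 6 pa: H, 7 fu: H, 8 to L.
Heavy syllables in the domain: 2, 3, 4, 5, 6, 7. The leftmost is syllable 2 (glo:).
Primary stress: syllable 2 → spu.ˈglo:.sop.la:.lul.pa:.fu:.to.go.

2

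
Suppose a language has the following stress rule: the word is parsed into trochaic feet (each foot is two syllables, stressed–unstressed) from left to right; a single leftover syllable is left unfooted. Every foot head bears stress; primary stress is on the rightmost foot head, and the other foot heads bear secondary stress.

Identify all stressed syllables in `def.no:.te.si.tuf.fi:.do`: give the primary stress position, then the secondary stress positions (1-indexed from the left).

primary 5, secondary 1, 3

Parse left to right into trochaic (ˈσσ) feet: (ˈdef.no:) (ˈte.si) (ˈtuf.fi:) do. Syllable 7 is left unfooted.
Foot heads (stressed positions): 1, 3, 5.
End Rule Rightmost: primary stress on the rightmost head = syllable 5.
Secondary stress on 1, 3: ˌdef.no:.ˌte.si.ˈtuf.fi:.do.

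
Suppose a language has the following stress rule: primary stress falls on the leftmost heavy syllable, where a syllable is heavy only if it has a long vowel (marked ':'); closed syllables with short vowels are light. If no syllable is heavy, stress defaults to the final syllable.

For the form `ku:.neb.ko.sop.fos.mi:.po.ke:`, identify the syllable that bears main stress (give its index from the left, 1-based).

1

Weights: 1 ku: H, 2 neb L, 3 ko L, 4 sop L, 5 fos L, 6 mi: H, 7 po L, 8 ke: H.
Heavy syllables in the domain: 1, 6, 8. The leftmost is syllable 1 (ku:).
Primary stress: syllable 1 → ˈku:.neb.ko.sop.fos.mi:.po.ke:.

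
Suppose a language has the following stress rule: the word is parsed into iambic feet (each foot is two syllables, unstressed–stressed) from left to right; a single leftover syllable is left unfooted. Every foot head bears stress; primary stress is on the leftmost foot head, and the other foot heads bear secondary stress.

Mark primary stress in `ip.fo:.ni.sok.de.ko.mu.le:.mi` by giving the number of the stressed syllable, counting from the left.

2

Parse left to right into iambic (σˈσ) feet: (ip.ˈfo:) (ni.ˈsok) (de.ˈko) (mu.ˈle:) mi. Syllable 9 is left unfooted.
Foot heads (stressed positions): 2, 4, 6, 8.
End Rule Leftmost: primary stress on the leftmost head = syllable 2.
Primary stress: syllable 2 → ip.ˈfo:.ni.sok.de.ko.mu.le:.mi.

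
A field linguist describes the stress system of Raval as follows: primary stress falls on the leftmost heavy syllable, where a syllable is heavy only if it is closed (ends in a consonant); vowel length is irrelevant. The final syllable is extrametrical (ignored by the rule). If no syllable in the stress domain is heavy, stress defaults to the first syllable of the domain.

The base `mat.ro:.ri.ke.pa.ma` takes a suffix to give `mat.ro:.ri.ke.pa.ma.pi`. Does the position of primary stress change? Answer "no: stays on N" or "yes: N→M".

Base `mat.ro:.ri.ke.pa.ma` (6 syllables):
  The final syllable (6, ma) is extrametrical; the stress domain is syllables 1–5.
  Weights: 1 mat H, 2 ro: L, 3 ri L, 4 ke L, 5 pa L.
  Heavy syllables in the domain: 1. The leftmost is syllable 1 (mat).
  → primary stress on syllable 1.
Suffixed `mat.ro:.ri.ke.pa.ma.pi` (7 syllables):
  The final syllable (7, pi) is extrametrical; the stress domain is syllables 1–6.
  Weights: 1 mat H, 2 ro: L, 3 ri L, 4 ke L, 5 pa L, 6 ma L.
  Heavy syllables in the domain: 1. The leftmost is syllable 1 (mat).
  → primary stress on syllable 1.

no: stays on 1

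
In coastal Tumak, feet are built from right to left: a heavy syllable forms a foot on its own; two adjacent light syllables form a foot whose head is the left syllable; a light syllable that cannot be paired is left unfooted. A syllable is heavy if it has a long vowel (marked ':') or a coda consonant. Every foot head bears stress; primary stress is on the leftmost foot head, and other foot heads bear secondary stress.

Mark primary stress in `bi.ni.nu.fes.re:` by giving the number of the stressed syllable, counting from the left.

Weights: 1 bi L, 2 ni L, 3 nu L, 4 fes H, 5 re: H.
Parse right to left (heavy = foot alone; LL = one foot; stranded L unfooted): bi (ˈni.nu) (ˈfes) (ˈre:).
Foot heads: 2, 4, 5.
Primary stress on the leftmost head = syllable 2.
Primary stress: syllable 2 → bi.ˈni.nu.fes.re:.

2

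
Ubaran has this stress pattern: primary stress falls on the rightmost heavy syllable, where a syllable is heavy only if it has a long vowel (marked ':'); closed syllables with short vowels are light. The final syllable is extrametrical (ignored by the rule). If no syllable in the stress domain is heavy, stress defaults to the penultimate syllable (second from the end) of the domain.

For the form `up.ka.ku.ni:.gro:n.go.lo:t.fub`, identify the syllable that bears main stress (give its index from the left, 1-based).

The final syllable (8, fub) is extrametrical; the stress domain is syllables 1–7.
Weights: 1 up L, 2 ka L, 3 ku L, 4 ni: H, 5 gro:n H, 6 go L, 7 lo:t H.
Heavy syllables in the domain: 4, 5, 7. The rightmost is syllable 7 (lo:t).
Primary stress: syllable 7 → up.ka.ku.ni:.gro:n.go.ˈlo:t.fub.

7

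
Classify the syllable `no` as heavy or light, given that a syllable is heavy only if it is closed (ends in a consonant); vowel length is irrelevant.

`no`: short vowel, open (no coda). Open (no coda) → light.

light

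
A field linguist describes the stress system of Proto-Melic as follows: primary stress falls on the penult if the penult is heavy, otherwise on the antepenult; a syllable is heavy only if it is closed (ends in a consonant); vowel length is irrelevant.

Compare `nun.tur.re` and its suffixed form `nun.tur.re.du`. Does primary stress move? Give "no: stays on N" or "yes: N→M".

no: stays on 2

Base `nun.tur.re` (3 syllables):
  Weights: 1 nun H, 2 tur H, 3 re L.
  The penult (syllable 2, tur) is heavy, so it takes stress.
  → primary stress on syllable 2.
Suffixed `nun.tur.re.du` (4 syllables):
  Weights: 2 tur H, 3 re L, 4 du L.
  The penult (syllable 3, re) is light, so stress falls on the antepenult (syllable 2, tur).
  → primary stress on syllable 2.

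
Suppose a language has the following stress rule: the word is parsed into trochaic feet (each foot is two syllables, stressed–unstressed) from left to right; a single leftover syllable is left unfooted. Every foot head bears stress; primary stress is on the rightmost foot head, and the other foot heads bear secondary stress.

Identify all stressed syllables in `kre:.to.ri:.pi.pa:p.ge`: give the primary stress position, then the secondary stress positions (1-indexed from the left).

primary 5, secondary 1, 3

Parse left to right into trochaic (ˈσσ) feet: (ˈkre:.to) (ˈri:.pi) (ˈpa:p.ge).
Foot heads (stressed positions): 1, 3, 5.
End Rule Rightmost: primary stress on the rightmost head = syllable 5.
Secondary stress on 1, 3: ˌkre:.to.ˌri:.pi.ˈpa:p.ge.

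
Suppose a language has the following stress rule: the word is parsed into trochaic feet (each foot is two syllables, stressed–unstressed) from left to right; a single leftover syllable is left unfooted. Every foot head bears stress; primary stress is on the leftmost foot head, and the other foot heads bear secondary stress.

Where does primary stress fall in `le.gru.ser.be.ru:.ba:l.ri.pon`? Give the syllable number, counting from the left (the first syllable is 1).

1

Parse left to right into trochaic (ˈσσ) feet: (ˈle.gru) (ˈser.be) (ˈru:.ba:l) (ˈri.pon).
Foot heads (stressed positions): 1, 3, 5, 7.
End Rule Leftmost: primary stress on the leftmost head = syllable 1.
Primary stress: syllable 1 → ˈle.gru.ser.be.ru:.ba:l.ri.pon.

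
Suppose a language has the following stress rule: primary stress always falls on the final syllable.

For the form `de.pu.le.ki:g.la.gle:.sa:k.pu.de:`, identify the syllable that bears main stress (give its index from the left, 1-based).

The word has 9 syllables; the final syllable is syllable 9 (de:).
Primary stress: syllable 9 → de.pu.le.ki:g.la.gle:.sa:k.pu.ˈde:.

9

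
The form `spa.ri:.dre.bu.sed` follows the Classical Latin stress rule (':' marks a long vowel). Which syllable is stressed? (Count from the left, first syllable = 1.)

Classical Latin: stress the penult if heavy (long vowel or closed), else the antepenult.
Weights: 3 dre L, 4 bu L, 5 sed H.
The penult (syllable 4, bu) is light, so stress falls on the antepenult (syllable 3, dre).
Stress on syllable 3: spa.ri:.ˈdre.bu.sed.

3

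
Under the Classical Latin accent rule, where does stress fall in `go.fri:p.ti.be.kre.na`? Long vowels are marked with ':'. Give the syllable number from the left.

Classical Latin: stress the penult if heavy (long vowel or closed), else the antepenult.
Weights: 4 be L, 5 kre L, 6 na L.
The penult (syllable 5, kre) is light, so stress falls on the antepenult (syllable 4, be).
Stress on syllable 4: go.fri:p.ti.ˈbe.kre.na.

4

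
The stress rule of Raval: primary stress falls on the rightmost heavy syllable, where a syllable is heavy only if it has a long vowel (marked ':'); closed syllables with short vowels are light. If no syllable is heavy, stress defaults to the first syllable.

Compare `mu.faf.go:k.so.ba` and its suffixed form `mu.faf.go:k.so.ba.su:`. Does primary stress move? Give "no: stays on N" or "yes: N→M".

Base `mu.faf.go:k.so.ba` (5 syllables):
  Weights: 1 mu L, 2 faf L, 3 go:k H, 4 so L, 5 ba L.
  Heavy syllables in the domain: 3. The rightmost is syllable 3 (go:k).
  → primary stress on syllable 3.
Suffixed `mu.faf.go:k.so.ba.su:` (6 syllables):
  Weights: 1 mu L, 2 faf L, 3 go:k H, 4 so L, 5 ba L, 6 su: H.
  Heavy syllables in the domain: 3, 6. The rightmost is syllable 6 (su:).
  → primary stress on syllable 6.

yes: 3→6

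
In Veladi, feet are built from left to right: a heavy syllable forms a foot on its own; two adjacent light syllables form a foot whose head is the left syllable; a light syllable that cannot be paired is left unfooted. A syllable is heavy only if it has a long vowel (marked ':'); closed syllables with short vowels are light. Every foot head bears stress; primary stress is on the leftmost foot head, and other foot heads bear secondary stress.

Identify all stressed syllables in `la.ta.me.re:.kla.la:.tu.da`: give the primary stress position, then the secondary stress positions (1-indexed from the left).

primary 1, secondary 4, 6, 7

Weights: 1 la L, 2 ta L, 3 me L, 4 re: H, 5 kla L, 6 la: H, 7 tu L, 8 da L.
Parse left to right (heavy = foot alone; LL = one foot; stranded L unfooted): (ˈla.ta) me (ˈre:) kla (ˈla:) (ˈtu.da).
Foot heads: 1, 4, 6, 7.
Primary stress on the leftmost head = syllable 1.
Secondary stress on 4, 6, 7: ˈla.ta.me.ˌre:.kla.ˌla:.ˌtu.da.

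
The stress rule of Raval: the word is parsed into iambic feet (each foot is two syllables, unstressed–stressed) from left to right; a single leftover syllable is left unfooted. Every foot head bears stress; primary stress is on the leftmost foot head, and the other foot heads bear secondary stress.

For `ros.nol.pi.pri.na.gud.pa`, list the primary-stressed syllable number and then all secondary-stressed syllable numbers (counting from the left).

primary 2, secondary 4, 6

Parse left to right into iambic (σˈσ) feet: (ros.ˈnol) (pi.ˈpri) (na.ˈgud) pa. Syllable 7 is left unfooted.
Foot heads (stressed positions): 2, 4, 6.
End Rule Leftmost: primary stress on the leftmost head = syllable 2.
Secondary stress on 4, 6: ros.ˈnol.pi.ˌpri.na.ˌgud.pa.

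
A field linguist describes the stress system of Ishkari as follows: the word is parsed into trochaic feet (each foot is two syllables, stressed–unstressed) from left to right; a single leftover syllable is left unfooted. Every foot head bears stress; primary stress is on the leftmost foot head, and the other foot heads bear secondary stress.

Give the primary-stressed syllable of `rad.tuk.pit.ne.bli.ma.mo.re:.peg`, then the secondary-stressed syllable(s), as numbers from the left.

Parse left to right into trochaic (ˈσσ) feet: (ˈrad.tuk) (ˈpit.ne) (ˈbli.ma) (ˈmo.re:) peg. Syllable 9 is left unfooted.
Foot heads (stressed positions): 1, 3, 5, 7.
End Rule Leftmost: primary stress on the leftmost head = syllable 1.
Secondary stress on 3, 5, 7: ˈrad.tuk.ˌpit.ne.ˌbli.ma.ˌmo.re:.peg.

primary 1, secondary 3, 5, 7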